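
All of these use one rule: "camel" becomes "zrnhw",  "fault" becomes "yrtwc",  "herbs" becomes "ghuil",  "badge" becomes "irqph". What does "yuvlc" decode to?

c(2)→z(25) and a(0)→r(17) fit y≡17x+17 (mod 26); the inverse of 17 mod 26 is 23. This is an affine cipher: with a=0,…,z=25, each position x becomes (17x+17) mod 26.
Reversing it on yuvlc: y(24)→23·(24−17)≡5=f; u(20)→23·(20−17)≡17=r; v(21)→23·(21−17)≡14=o; l(11)→23·(11−17)≡18=s; c(2)→23·(2−17)≡19=t (all mod 26).

frost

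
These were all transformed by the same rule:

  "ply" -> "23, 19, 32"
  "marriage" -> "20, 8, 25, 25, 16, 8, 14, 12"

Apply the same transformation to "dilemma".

p is letter #16 and maps to 23: an offset of 7. Each letter is replaced by its alphabet position (a=1..z=26) + 7.
Applying it to dilemma: d=4→11, i=9→16, l=12→19, e=5→12, m=13→20, m=13→20, a=1→8.

11, 16, 19, 12, 20, 20, 8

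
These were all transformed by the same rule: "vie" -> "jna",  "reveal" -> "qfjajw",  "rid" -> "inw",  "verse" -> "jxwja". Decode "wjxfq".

The output letters match the input read backwards, each shifted +5: vie reversed is eiv. Read the word backwards and shift each letter +5.
Undoing it on wjxfq: shift back: w−5=r, j−5=e, x−5=s, f−5=a, q−5=l → resal; then reverse → laser.

laser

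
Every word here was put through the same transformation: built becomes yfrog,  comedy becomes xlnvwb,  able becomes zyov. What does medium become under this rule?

nvwrfn

Each pair mirrors across the alphabet (b↔y, u↔f, i↔r): positions sum to 25. This is the alphabet-reversal cipher (Atbash): a becomes z, b becomes y, etc.
For medium: m↔n, e↔v, d↔w, i↔r, u↔f, m↔n.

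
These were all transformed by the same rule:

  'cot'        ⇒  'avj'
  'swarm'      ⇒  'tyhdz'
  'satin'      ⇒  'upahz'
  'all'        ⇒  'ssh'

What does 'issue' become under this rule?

lbzzp

Read the word backwards and shift each letter +7.
Applying it to issue: reverse → eussi; then shift: e+7=l, u+7=b, s+7=z, s+7=z, i+7=p.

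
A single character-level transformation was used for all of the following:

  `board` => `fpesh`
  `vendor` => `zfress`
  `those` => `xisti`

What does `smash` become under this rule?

wnetl

Shifts by position in board: pos 0: b→f (+4), pos 1: o→p (+1), pos 2: a→e (+4), pos 3: r→s (+1) — repeating every 2. A repeating key of period 2 is used — shifts +4, +1 over and over.
For smash: s+4=w, m+1=n, a+4=e, s+1=t, h+4=l.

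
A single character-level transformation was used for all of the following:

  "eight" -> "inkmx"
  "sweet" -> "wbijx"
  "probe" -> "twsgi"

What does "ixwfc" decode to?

Shifts by position in eight: pos 0: e→i (+4), pos 1: i→n (+5), pos 2: g→k (+4), pos 3: h→m (+5) — repeating every 2. A repeating key of period 2 is used — shifts +4, +5 over and over.
Reversing it on ixwfc: i−4=e, x−5=s, w−4=s, f−5=a, c−4=y.

essay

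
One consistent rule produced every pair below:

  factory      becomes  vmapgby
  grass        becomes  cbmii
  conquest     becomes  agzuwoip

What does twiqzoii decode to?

business

f(5)→v(21) and a(0)→m(12) fit y≡7x+12 (mod 26); the inverse of 7 mod 26 is 15. Treating letters as 0–25, the rule is x ↦ 7x + 12 (mod 26).
Reversing it on twiqzoii: t(19)→15·(19−12)≡1=b; w(22)→15·(22−12)≡20=u; i(8)→15·(8−12)≡18=s; q(16)→15·(16−12)≡8=i; z(25)→15·(25−12)≡13=n; o(14)→15·(14−12)≡4=e; i(8)→15·(8−12)≡18=s; i(8)→15·(8−12)≡18=s (all mod 26).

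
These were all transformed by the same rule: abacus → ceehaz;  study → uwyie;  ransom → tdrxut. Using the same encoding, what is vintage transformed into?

xlrygnm

In abacus: a→c is +2, b→e is +3, a→e is +4, c→h is +5 — the shift increases by 1 each position. Letter i (0-indexed) is shifted by i+2, so successive shifts are 2, 3, 4, ….
On vintage: v+2=x, i+3=l, n+4=r, t+5=y, a+6=g, g+7=n, e+8=m.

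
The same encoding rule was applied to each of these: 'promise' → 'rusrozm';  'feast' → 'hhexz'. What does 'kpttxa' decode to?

import

In promise: p→r is +2, r→u is +3, o→s is +4, m→r is +5 — the shift increases by 1 each position. Each letter shifts forward by (position + 2), i.e. 2, 3, 4, … — the shift grows by one for each successive letter.
Decoding kpttxa: k−2=i, p−3=m, t−4=p, t−5=o, x−6=r, a−7=t.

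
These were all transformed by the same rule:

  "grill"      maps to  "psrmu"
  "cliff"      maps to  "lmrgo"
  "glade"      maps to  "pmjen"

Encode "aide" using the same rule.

Shifts by position in grill: pos 0: g→p (+9), pos 1: r→s (+1), pos 2: i→r (+9), pos 3: l→m (+1) — repeating every 2. It's a Vigenère-style cipher with numeric key [9,1]: position i shifts by key[i mod 2].
On aide: a+9=j, i+1=j, d+9=m, e+1=f.

jjmf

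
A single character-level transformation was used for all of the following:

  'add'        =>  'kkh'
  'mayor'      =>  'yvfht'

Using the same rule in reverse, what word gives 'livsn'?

globe

The output letters match the input read backwards, each shifted +7: add reversed is dda. Read the word backwards and shift each letter +7.
Reversing it on livsn: shift back: l−7=e, i−7=b, v−7=o, s−7=l, n−7=g → ebolg; then reverse → globe.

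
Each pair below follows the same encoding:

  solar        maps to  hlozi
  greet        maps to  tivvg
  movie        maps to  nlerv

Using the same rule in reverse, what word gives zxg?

Each pair mirrors across the alphabet (s↔h, o↔l, l↔o): positions sum to 25. This is the alphabet-reversal cipher (Atbash): a becomes z, b becomes y, etc.
Undoing it on zxg: z↔a, x↔c, g↔t.

act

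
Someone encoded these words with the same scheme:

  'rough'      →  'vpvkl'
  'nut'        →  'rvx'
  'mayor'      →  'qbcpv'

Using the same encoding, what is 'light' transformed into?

pjklx

The shift depends on letter class: consonant r→v is +4, but vowel o→p is +1. The rule splits by letter class: vowels +1, consonants +4.
On light: l(cons)+4=p, i(vowel)+1=j, g(cons)+4=k, h(cons)+4=l, t(cons)+4=x.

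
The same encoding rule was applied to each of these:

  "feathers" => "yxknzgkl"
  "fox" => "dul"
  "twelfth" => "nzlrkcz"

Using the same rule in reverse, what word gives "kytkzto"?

The output letters match the input read backwards, each shifted +6: feathers reversed is srehtaef. The word is reversed, then every letter is shifted forward by 6.
Undoing it on kytkzto: shift back: k−6=e, y−6=s, t−6=n, k−6=e, z−6=t, t−6=n, o−6=i → esnetni; then reverse → intense.

intense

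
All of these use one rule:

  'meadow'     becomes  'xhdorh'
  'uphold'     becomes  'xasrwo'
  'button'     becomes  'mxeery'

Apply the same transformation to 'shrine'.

dsclyh

The rule splits by letter class: vowels +3, consonants +11.
On shrine: s(cons)+11=d, h(cons)+11=s, r(cons)+11=c, i(vowel)+3=l, n(cons)+11=y, e(vowel)+3=h.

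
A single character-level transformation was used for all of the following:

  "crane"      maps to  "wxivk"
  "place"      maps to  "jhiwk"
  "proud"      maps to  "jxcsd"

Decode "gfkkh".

Treating letters as 0–25, the rule is x ↦ 7x + 8 (mod 26).
Decoding gfkkh: g(6)→15·(6−8)≡22=w; f(5)→15·(5−8)≡7=h; k(10)→15·(10−8)≡4=e; k(10)→15·(10−8)≡4=e; h(7)→15·(7−8)≡11=l (all mod 26).

wheel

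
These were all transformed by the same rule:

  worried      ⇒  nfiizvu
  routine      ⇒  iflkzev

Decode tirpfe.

crayon

Compare letters: w→n is +17, o→f is +17, r→i is +17 — a constant shift. Every letter moves 17 places later in the alphabet, wrapping around z→a.
Reversing it on tirpfe: t−17=c, i−17=r, r−17=a, p−17=y, f−17=o, e−17=n.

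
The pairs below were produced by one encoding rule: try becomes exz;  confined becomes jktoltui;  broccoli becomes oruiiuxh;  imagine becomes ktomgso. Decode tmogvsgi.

campaign

The output letters match the input read backwards, each shifted +6: try reversed is yrt. Read the word backwards and shift each letter +6.
Decoding tmogvsgi: shift back: t−6=n, m−6=g, o−6=i, g−6=a, v−6=p, s−6=m, g−6=a, i−6=c → ngiapmac; then reverse → campaign.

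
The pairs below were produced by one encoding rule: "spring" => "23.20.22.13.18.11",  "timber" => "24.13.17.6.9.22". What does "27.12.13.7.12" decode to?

which

s is letter #19 and maps to 23: an offset of 4. Each letter is replaced by its alphabet position (a=1..z=26) + 4.
Decoding 27.12.13.7.12: 27→(27−4)÷1=23=w, 12→(12−4)÷1=8=h, 13→(13−4)÷1=9=i, 7→(7−4)÷1=3=c, 12→(12−4)÷1=8=h.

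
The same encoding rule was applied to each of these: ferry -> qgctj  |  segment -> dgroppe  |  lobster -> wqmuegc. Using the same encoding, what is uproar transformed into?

Shifts by position in ferry: pos 0: f→q (+11), pos 1: e→g (+2), pos 2: r→c (+11), pos 3: r→t (+2) — repeating every 2. The shifts repeat in a cycle of length 2: positions 0,1,… shift by +11, +2, then the pattern repeats.
Applying it to uproar: u+11=f, p+2=r, r+11=c, o+2=q, a+11=l, r+2=t.

frcqlt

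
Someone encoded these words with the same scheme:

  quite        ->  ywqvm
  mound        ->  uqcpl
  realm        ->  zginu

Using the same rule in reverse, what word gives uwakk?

Shifts by position in quite: pos 0: q→y (+8), pos 1: u→w (+2), pos 2: i→q (+8), pos 3: t→v (+2) — repeating every 2. It's a Vigenère-style cipher with numeric key [8,2]: position i shifts by key[i mod 2].
Decoding uwakk: u−8=m, w−2=u, a−8=s, k−2=i, k−8=c.

music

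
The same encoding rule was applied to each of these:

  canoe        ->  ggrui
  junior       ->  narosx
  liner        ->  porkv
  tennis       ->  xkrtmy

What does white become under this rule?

anmzi

It's a Vigenère-style cipher with numeric key [4,6]: position i shifts by key[i mod 2].
Applying it to white: w+4=a, h+6=n, i+4=m, t+6=z, e+4=i.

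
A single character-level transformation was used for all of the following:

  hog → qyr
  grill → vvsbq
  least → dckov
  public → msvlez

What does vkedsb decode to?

The output letters match the input read backwards, each shifted +10: hog reversed is goh. Read the word backwards and shift each letter +10.
Decoding vkedsb: shift back: v−10=l, k−10=a, e−10=u, d−10=t, s−10=i, b−10=r → lautir; then reverse → ritual.

ritual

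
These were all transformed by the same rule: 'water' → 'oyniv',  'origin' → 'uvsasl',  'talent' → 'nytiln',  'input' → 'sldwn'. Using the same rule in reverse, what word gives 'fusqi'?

w(22)→o(14) and a(0)→y(24) fit y≡9x+24 (mod 26); the inverse of 9 mod 26 is 3. Treating letters as 0–25, the rule is x ↦ 9x + 24 (mod 26).
Reversing it on fusqi: f(5)→3·(5−24)≡21=v; u(20)→3·(20−24)≡14=o; s(18)→3·(18−24)≡8=i; q(16)→3·(16−24)≡2=c; i(8)→3·(8−24)≡4=e (all mod 26).

voice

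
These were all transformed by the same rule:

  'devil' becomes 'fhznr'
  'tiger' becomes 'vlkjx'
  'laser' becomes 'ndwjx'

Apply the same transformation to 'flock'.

In devil: d→f is +2, e→h is +3, v→z is +4, i→n is +5 — the shift increases by 1 each position. The shift increases by 1 at each position, starting from +2: 2, 3, 4, ….
Applying it to flock: f+2=h, l+3=o, o+4=s, c+5=h, k+6=q.

hoshq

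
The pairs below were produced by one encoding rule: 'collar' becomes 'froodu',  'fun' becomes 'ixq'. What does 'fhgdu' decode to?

It's a constant shift of +3 (ROT3).
Decoding fhgdu: f−3=c, h−3=e, g−3=d, d−3=a, u−3=r.

cedar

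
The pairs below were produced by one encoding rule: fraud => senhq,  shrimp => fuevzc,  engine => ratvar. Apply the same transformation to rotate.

ebgngr

Compare letters: f→s is +13, r→e is +13, a→n is +13 — a constant shift. Every letter moves 13 places later in the alphabet, wrapping around z→a.
On rotate: r+13=e, o+13=b, t+13=g, a+13=n, t+13=g, e+13=r.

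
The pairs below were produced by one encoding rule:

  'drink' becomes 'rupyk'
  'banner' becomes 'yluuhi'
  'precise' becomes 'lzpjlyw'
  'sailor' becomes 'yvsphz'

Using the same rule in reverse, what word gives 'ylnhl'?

eager

Two steps: reverse the string, then apply a Caesar shift of +7.
Decoding ylnhl: shift back: y−7=r, l−7=e, n−7=g, h−7=a, l−7=e → regae; then reverse → eager.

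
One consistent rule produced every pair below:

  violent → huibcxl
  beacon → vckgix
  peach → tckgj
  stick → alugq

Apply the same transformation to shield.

ajucbr

v(21)→h(7) and i(8)→u(20) fit y≡11x+10 (mod 26); the inverse of 11 mod 26 is 19. Each letter's alphabet position (a=0..z=25) is mapped through 11·x+10 mod 26 — an affine cipher.
Applying it to shield: s(18)→11·18+10≡0=a; h(7)→11·7+10≡9=j; i(8)→11·8+10≡20=u; e(4)→11·4+10≡2=c; l(11)→11·11+10≡1=b; d(3)→11·3+10≡17=r (all mod 26).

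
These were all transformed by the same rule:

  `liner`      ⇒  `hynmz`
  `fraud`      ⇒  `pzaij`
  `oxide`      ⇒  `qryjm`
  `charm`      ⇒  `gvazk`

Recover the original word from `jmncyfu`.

density

l(11)→h(7) and i(8)→y(24) fit y≡3x+0 (mod 26); the inverse of 3 mod 26 is 9. This is an affine cipher: with a=0,…,z=25, each position x becomes (3x+0) mod 26.
Undoing it on jmncyfu: j(9)→9·(9−0)≡3=d; m(12)→9·(12−0)≡4=e; n(13)→9·(13−0)≡13=n; c(2)→9·(2−0)≡18=s; y(24)→9·(24−0)≡8=i; f(5)→9·(5−0)≡19=t; u(20)→9·(20−0)≡24=y (all mod 26).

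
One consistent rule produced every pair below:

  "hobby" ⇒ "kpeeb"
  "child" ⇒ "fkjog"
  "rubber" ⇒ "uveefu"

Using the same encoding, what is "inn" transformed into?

jqq

The shift depends on letter class: consonant h→k is +3, but vowel o→p is +1. The rule splits by letter class: vowels +1, consonants +3.
For inn: i(vowel)+1=j, n(cons)+3=q, n(cons)+3=q.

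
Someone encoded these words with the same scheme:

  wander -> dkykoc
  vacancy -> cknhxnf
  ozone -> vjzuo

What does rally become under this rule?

ykwsi

Shifts by position in wander: pos 0: w→d (+7), pos 1: a→k (+10), pos 2: n→y (+11), pos 3: d→k (+7), pos 4: e→o (+10), pos 5: r→c (+11) — repeating every 3. It's a Vigenère-style cipher with numeric key [7,10,11]: position i shifts by key[i mod 3].
On rally: r+7=y, a+10=k, l+11=w, l+7=s, y+10=i.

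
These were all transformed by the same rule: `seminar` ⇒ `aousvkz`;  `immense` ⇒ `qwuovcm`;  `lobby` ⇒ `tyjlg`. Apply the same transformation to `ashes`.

The shifts repeat in a cycle of length 2: positions 0,1,… shift by +8, +10, then the pattern repeats.
For ashes: a+8=i, s+10=c, h+8=p, e+10=o, s+8=a.

icpoa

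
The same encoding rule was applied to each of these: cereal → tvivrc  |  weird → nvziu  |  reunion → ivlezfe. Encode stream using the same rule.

jkivrd

Compare letters: c→t is +17, e→v is +17, r→i is +17 — a constant shift. This is a Caesar cipher with shift 17.
Applying it to stream: s+17=j, t+17=k, r+17=i, e+17=v, a+17=r, m+17=d.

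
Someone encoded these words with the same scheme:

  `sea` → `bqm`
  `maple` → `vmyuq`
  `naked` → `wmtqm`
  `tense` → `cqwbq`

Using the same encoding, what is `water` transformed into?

fmcqa

The rule splits by letter class: vowels +12, consonants +9.
On water: w(cons)+9=f, a(vowel)+12=m, t(cons)+9=c, e(vowel)+12=q, r(cons)+9=a.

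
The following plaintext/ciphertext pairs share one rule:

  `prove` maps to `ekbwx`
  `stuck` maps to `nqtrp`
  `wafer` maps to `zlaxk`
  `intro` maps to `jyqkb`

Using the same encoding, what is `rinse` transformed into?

p(15)→e(4) and r(17)→k(10) fit y≡3x+11 (mod 26); the inverse of 3 mod 26 is 9. This is an affine cipher: with a=0,…,z=25, each position x becomes (3x+11) mod 26.
For rinse: r(17)→3·17+11≡10=k; i(8)→3·8+11≡9=j; n(13)→3·13+11≡24=y; s(18)→3·18+11≡13=n; e(4)→3·4+11≡23=x (all mod 26).

kjynx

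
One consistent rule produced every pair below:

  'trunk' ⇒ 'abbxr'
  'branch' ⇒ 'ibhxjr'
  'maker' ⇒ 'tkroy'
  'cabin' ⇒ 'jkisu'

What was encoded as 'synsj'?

logic

Shifts by position in trunk: pos 0: t→a (+7), pos 1: r→b (+10), pos 2: u→b (+7), pos 3: n→x (+10) — repeating every 2. A repeating key of period 2 is used — shifts +7, +10 over and over.
Undoing it on synsj: s−7=l, y−10=o, n−7=g, s−10=i, j−7=c.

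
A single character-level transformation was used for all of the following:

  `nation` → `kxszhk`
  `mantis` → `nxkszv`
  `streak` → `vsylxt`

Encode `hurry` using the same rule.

n(13)→k(10) and a(0)→x(23) fit y≡23x+23 (mod 26); the inverse of 23 mod 26 is 17. Each letter's alphabet position (a=0..z=25) is mapped through 23·x+23 mod 26 — an affine cipher.
For hurry: h(7)→23·7+23≡2=c; u(20)→23·20+23≡15=p; r(17)→23·17+23≡24=y; r(17)→23·17+23≡24=y; y(24)→23·24+23≡3=d (all mod 26).

cpyyd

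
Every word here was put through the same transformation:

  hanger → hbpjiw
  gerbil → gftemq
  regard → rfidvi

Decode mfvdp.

In hanger: h→h is +0, a→b is +1, n→p is +2, g→j is +3 — the shift increases by 1 each position. The shift increases by 1 at each position, starting from +0: 0, 1, 2, ….
Reversing it on mfvdp: m−0=m, f−1=e, v−2=t, d−3=a, p−4=l.

metal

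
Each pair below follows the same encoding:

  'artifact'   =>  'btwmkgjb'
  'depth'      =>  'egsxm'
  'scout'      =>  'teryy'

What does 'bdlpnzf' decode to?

Letter i (0-indexed) is shifted by i+1, so successive shifts are 1, 2, 3, ….
Undoing it on bdlpnzf: b−1=a, d−2=b, l−3=i, p−4=l, n−5=i, z−6=t, f−7=y.

ability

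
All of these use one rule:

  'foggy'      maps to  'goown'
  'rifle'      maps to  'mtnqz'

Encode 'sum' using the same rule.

uca

The output letters match the input read backwards, each shifted +8: foggy reversed is yggof. The word is reversed, then every letter is shifted forward by 8.
On sum: reverse → mus; then shift: m+8=u, u+8=c, s+8=a.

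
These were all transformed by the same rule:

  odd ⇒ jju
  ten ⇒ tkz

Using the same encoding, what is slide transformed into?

The output letters match the input read backwards, each shifted +6: odd reversed is ddo. The word is reversed, then every letter is shifted forward by 6.
Applying it to slide: reverse → edils; then shift: e+6=k, d+6=j, i+6=o, l+6=r, s+6=y.

kjory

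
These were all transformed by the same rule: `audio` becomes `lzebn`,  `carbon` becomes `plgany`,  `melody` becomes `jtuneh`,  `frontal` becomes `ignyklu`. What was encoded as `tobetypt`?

a(0)→l(11) and u(20)→z(25) fit y≡15x+11 (mod 26); the inverse of 15 mod 26 is 7. Each letter's alphabet position (a=0..z=25) is mapped through 15·x+11 mod 26 — an affine cipher.
Reversing it on tobetypt: t(19)→7·(19−11)≡4=e; o(14)→7·(14−11)≡21=v; b(1)→7·(1−11)≡8=i; e(4)→7·(4−11)≡3=d; t(19)→7·(19−11)≡4=e; y(24)→7·(24−11)≡13=n; p(15)→7·(15−11)≡2=c; t(19)→7·(19−11)≡4=e (all mod 26).

evidence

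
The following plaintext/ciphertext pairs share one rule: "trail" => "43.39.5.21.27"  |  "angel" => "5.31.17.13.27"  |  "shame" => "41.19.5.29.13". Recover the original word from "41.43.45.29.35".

stump

t(#20)→43 and r(#18)→39: differences scale by 2, so n = 2·pos + 3. With a=1..z=26, the number is 2·pos + 3.
Reversing it on 41.43.45.29.35: 41→(41−3)÷2=19=s, 43→(43−3)÷2=20=t, 45→(45−3)÷2=21=u, 29→(29−3)÷2=13=m, 35→(35−3)÷2=16=p.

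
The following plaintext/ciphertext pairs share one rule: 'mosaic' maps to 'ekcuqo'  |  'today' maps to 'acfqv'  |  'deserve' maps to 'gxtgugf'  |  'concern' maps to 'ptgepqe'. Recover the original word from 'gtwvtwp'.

nurture

The output letters match the input read backwards, each shifted +2: mosaic reversed is ciasom. Read the word backwards and shift each letter +2.
Reversing it on gtwvtwp: shift back: g−2=e, t−2=r, w−2=u, v−2=t, t−2=r, w−2=u, p−2=n → erutrun; then reverse → nurture.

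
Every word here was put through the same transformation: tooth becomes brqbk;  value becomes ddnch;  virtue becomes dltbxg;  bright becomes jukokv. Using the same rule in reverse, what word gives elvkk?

witch

It's a Vigenère-style cipher with numeric key [8,3,2]: position i shifts by key[i mod 3].
Undoing it on elvkk: e−8=w, l−3=i, v−2=t, k−8=c, k−3=h.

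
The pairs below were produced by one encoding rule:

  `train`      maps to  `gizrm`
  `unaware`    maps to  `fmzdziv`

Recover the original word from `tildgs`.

growth

Letters are reflected about the middle of the alphabet (position → 25−position): Atbash.
Reversing it on tildgs: t↔g, i↔r, l↔o, d↔w, g↔t, s↔h.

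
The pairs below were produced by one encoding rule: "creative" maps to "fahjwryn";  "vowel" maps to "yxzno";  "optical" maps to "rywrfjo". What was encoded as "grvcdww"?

The shifts repeat in a cycle of length 2: positions 0,1,… shift by +3, +9, then the pattern repeats.
Undoing it on grvcdww: g−3=d, r−9=i, v−3=s, c−9=t, d−3=a, w−9=n, w−3=t.

distant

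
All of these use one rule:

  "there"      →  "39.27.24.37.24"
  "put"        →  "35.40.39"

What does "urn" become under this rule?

t is letter #20 and maps to 39: an offset of 19. Each letter is replaced by its alphabet position (a=1..z=26) + 19.
Applying it to urn: u=21→40, r=18→37, n=14→33.

40.37.33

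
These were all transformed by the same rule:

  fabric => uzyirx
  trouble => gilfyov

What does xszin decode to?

This is the alphabet-reversal cipher (Atbash): a becomes z, b becomes y, etc.
Undoing it on xszin: x↔c, s↔h, z↔a, i↔r, n↔m.

charm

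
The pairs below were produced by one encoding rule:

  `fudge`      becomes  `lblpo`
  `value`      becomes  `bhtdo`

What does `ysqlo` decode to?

In fudge: f→l is +6, u→b is +7, d→l is +8, g→p is +9 — the shift increases by 1 each position. Letter i (0-indexed) is shifted by i+6, so successive shifts are 6, 7, 8, ….
Reversing it on ysqlo: y−6=s, s−7=l, q−8=i, l−9=c, o−10=e.

slice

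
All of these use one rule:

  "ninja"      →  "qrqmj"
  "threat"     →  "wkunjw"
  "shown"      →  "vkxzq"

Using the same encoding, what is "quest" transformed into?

tdnvw

The shift depends on letter class: consonant n→q is +3, but vowel i→r is +9. The rule splits by letter class: vowels +9, consonants +3.
On quest: q(cons)+3=t, u(vowel)+9=d, e(vowel)+9=n, s(cons)+3=v, t(cons)+3=w.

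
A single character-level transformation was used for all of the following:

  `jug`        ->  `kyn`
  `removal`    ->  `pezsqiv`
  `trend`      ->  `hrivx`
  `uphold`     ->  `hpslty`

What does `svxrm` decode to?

The output letters match the input read backwards, each shifted +4: jug reversed is guj. Read the word backwards and shift each letter +4.
Undoing it on svxrm: shift back: s−4=o, v−4=r, x−4=t, r−4=n, m−4=i → ortni; then reverse → intro.

intro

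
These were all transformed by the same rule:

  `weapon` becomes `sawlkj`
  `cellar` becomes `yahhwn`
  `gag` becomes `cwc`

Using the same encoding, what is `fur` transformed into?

Compare letters: w→s is +22, e→a is +22, a→w is +22 — a constant shift. This is a Caesar cipher with shift 22.
Applying it to fur: f+22=b, u+22=q, r+22=n.

bqn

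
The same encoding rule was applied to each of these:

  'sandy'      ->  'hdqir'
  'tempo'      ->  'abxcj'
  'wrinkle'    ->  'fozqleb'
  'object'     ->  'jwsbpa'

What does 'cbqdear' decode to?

penalty

Treating letters as 0–25, the rule is x ↦ 19x + 3 (mod 26).
Decoding cbqdear: c(2)→11·(2−3)≡15=p; b(1)→11·(1−3)≡4=e; q(16)→11·(16−3)≡13=n; d(3)→11·(3−3)≡0=a; e(4)→11·(4−3)≡11=l; a(0)→11·(0−3)≡19=t; r(17)→11·(17−3)≡24=y (all mod 26).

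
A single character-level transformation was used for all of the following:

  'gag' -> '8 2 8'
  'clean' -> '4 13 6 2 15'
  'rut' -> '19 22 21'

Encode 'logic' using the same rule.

13 16 8 10 4

g is letter #7 and maps to 8: an offset of 1. Each letter is replaced by its alphabet position (a=1..z=26) + 1.
Applying it to logic: l=12→13, o=15→16, g=7→8, i=9→10, c=3→4.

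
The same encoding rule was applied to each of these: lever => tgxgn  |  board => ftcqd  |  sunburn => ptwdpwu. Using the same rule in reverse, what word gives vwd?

Read the word backwards and shift each letter +2.
Decoding vwd: shift back: v−2=t, w−2=u, d−2=b → tub; then reverse → but.

but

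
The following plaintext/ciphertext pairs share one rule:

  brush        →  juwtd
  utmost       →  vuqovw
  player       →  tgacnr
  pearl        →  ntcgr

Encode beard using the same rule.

ftcgd

The word is reversed, then every letter is shifted forward by 2.
For beard: reverse → draeb; then shift: d+2=f, r+2=t, a+2=c, e+2=g, b+2=d.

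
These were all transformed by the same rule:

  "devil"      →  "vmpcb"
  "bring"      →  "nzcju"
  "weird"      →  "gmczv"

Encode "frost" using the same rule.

dzaqh

Treating letters as 0–25, the rule is x ↦ 17x + 22 (mod 26).
On frost: f(5)→17·5+22≡3=d; r(17)→17·17+22≡25=z; o(14)→17·14+22≡0=a; s(18)→17·18+22≡16=q; t(19)→17·19+22≡7=h (all mod 26).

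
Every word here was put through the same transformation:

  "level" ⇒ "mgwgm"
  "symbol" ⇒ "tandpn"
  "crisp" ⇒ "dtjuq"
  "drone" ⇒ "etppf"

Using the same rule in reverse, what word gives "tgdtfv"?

secret

Shifts by position in level: pos 0: l→m (+1), pos 1: e→g (+2), pos 2: v→w (+1), pos 3: e→g (+2) — repeating every 2. A repeating key of period 2 is used — shifts +1, +2 over and over.
Decoding tgdtfv: t−1=s, g−2=e, d−1=c, t−2=r, f−1=e, v−2=t.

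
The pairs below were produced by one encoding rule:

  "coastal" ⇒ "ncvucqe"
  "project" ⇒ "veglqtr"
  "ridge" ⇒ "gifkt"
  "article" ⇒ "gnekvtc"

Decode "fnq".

Read the word backwards and shift each letter +2.
Decoding fnq: shift back: f−2=d, n−2=l, q−2=o → dlo; then reverse → old.

old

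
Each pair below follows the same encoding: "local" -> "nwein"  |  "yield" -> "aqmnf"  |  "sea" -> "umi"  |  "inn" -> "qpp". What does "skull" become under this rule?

umcnn

The shift depends on letter class: consonant l→n is +2, but vowel o→w is +8. Vowels shift forward by 8 and consonants shift forward by 2.
On skull: s(cons)+2=u, k(cons)+2=m, u(vowel)+8=c, l(cons)+2=n, l(cons)+2=n.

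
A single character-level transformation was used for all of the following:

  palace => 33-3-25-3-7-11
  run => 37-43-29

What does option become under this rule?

Each letter becomes 2×(its alphabet position, a=1..z=26) + 1.
Applying it to option: o=15→31, p=16→33, t=20→41, i=9→19, o=15→31, n=14→29.

31-33-41-19-31-29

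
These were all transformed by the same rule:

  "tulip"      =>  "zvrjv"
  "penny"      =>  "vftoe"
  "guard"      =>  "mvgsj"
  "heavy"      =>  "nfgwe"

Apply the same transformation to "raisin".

Shifts by position in tulip: pos 0: t→z (+6), pos 1: u→v (+1), pos 2: l→r (+6), pos 3: i→j (+1) — repeating every 2. The shifts repeat in a cycle of length 2: positions 0,1,… shift by +6, +1, then the pattern repeats.
Applying it to raisin: r+6=x, a+1=b, i+6=o, s+1=t, i+6=o, n+1=o.

xbotoo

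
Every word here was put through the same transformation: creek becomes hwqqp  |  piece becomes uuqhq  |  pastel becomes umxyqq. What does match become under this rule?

rmyhm

The shift depends on letter class: consonant c→h is +5, but vowel e→q is +12. The rule splits by letter class: vowels +12, consonants +5.
Applying it to match: m(cons)+5=r, a(vowel)+12=m, t(cons)+5=y, c(cons)+5=h, h(cons)+5=m.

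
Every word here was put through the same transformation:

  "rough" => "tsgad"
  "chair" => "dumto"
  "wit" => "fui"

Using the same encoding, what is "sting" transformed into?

szufe

Two steps: reverse the string, then apply a Caesar shift of +12.
Applying it to sting: reverse → gnits; then shift: g+12=s, n+12=z, i+12=u, t+12=f, s+12=e.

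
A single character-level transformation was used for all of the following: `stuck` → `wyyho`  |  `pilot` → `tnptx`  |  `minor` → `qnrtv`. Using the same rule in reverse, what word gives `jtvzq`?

Shifts by position in stuck: pos 0: s→w (+4), pos 1: t→y (+5), pos 2: u→y (+4), pos 3: c→h (+5) — repeating every 2. A repeating key of period 2 is used — shifts +4, +5 over and over.
Reversing it on jtvzq: j−4=f, t−5=o, v−4=r, z−5=u, q−4=m.

forum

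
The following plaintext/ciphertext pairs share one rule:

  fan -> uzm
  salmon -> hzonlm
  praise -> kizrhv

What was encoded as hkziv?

Letters are reflected about the middle of the alphabet (position → 25−position): Atbash.
Undoing it on hkziv: h↔s, k↔p, z↔a, i↔r, v↔e.

spare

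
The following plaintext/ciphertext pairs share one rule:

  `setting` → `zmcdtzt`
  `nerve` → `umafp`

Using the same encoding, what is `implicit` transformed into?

puyvtovh

In setting: s→z is +7, e→m is +8, t→c is +9, t→d is +10 — the shift increases by 1 each position. The shift increases by 1 at each position, starting from +7: 7, 8, 9, ….
For implicit: i+7=p, m+8=u, p+9=y, l+10=v, i+11=t, c+12=o, i+13=v, t+14=h.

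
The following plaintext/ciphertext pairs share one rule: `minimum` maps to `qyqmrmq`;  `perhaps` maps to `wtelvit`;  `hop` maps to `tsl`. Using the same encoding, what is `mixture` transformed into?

The output letters match the input read backwards, each shifted +4: minimum reversed is muminim. Read the word backwards and shift each letter +4.
On mixture: reverse → erutxim; then shift: e+4=i, r+4=v, u+4=y, t+4=x, x+4=b, i+4=m, m+4=q.

ivyxbmq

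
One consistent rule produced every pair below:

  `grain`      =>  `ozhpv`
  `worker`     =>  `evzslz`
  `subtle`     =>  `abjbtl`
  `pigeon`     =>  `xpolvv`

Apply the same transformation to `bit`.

jpb

The shift depends on letter class: consonant g→o is +8, but vowel a→h is +7. The rule splits by letter class: vowels +7, consonants +8.
For bit: b(cons)+8=j, i(vowel)+7=p, t(cons)+8=b.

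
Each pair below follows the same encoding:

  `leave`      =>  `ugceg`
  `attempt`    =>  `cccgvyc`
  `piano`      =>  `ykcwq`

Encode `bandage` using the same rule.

kcwmcpg

Vowels shift forward by 2 and consonants shift forward by 9.
On bandage: b(cons)+9=k, a(vowel)+2=c, n(cons)+9=w, d(cons)+9=m, a(vowel)+2=c, g(cons)+9=p, e(vowel)+2=g.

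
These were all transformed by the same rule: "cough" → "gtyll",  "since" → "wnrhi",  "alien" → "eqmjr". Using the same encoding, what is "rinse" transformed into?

Shifts by position in cough: pos 0: c→g (+4), pos 1: o→t (+5), pos 2: u→y (+4), pos 3: g→l (+5) — repeating every 2. The shifts repeat in a cycle of length 2: positions 0,1,… shift by +4, +5, then the pattern repeats.
On rinse: r+4=v, i+5=n, n+4=r, s+5=x, e+4=i.

vnrxi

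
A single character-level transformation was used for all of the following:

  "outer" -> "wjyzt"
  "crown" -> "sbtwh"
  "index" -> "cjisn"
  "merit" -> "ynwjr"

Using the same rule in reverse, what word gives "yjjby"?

The output letters match the input read backwards, each shifted +5: outer reversed is retuo. The word is reversed, then every letter is shifted forward by 5.
Reversing it on yjjby: shift back: y−5=t, j−5=e, j−5=e, b−5=w, y−5=t → teewt; then reverse → tweet.

tweet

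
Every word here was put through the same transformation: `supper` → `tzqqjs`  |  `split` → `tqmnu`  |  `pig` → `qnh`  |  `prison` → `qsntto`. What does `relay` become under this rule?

sjmfz

The shift depends on letter class: consonant s→t is +1, but vowel u→z is +5. Vowels shift forward by 5 and consonants shift forward by 1.
Applying it to relay: r(cons)+1=s, e(vowel)+5=j, l(cons)+1=m, a(vowel)+5=f, y(cons)+1=z.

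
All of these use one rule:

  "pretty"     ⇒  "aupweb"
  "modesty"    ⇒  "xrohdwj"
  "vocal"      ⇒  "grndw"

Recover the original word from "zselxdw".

A repeating key of period 2 is used — shifts +11, +3 over and over.
Reversing it on zselxdw: z−11=o, s−3=p, e−11=t, l−3=i, x−11=m, d−3=a, w−11=l.

optimal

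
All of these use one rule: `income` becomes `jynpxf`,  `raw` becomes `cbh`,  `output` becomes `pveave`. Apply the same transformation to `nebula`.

The shift depends on letter class: consonant n→y is +11, but vowel i→j is +1. Vowels shift forward by 1 and consonants shift forward by 11.
On nebula: n(cons)+11=y, e(vowel)+1=f, b(cons)+11=m, u(vowel)+1=v, l(cons)+11=w, a(vowel)+1=b.

yfmvwb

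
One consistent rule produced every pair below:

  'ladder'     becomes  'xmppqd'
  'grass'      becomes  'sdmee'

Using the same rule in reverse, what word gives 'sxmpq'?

glade

Compare letters: l→x is +12, a→m is +12, d→p is +12 — a constant shift. It's a constant shift of +12 (ROT12).
Undoing it on sxmpq: s−12=g, x−12=l, m−12=a, p−12=d, q−12=e.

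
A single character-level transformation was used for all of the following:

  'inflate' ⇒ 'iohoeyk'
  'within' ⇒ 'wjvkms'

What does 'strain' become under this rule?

In inflate: i→i is +0, n→o is +1, f→h is +2, l→o is +3 — the shift increases by 1 each position. Each letter shifts forward by its position index (0, 1, 2, …) — the shift grows by one for each successive letter.
For strain: s+0=s, t+1=u, r+2=t, a+3=d, i+4=m, n+5=s.

sutdms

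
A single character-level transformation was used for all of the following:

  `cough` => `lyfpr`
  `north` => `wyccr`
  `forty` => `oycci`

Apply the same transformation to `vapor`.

Shifts by position in cough: pos 0: c→l (+9), pos 1: o→y (+10), pos 2: u→f (+11), pos 3: g→p (+9), pos 4: h→r (+10) — repeating every 3. A repeating key of period 3 is used — shifts +9, +10, +11 over and over.
For vapor: v+9=e, a+10=k, p+11=a, o+9=x, r+10=b.

ekaxb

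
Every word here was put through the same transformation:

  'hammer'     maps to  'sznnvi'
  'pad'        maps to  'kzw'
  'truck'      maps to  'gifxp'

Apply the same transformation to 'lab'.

Each pair mirrors across the alphabet (h↔s, a↔z, m↔n): positions sum to 25. This is the alphabet-reversal cipher (Atbash): a becomes z, b becomes y, etc.
Applying it to lab: l↔o, a↔z, b↔y.

ozy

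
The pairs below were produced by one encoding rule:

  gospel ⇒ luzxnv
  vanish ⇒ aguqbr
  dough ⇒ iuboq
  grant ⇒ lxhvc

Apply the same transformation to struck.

In gospel: g→l is +5, o→u is +6, s→z is +7, p→x is +8 — the shift increases by 1 each position. Each letter shifts forward by (position + 5), i.e. 5, 6, 7, … — the shift grows by one for each successive letter.
Applying it to struck: s+5=x, t+6=z, r+7=y, u+8=c, c+9=l, k+10=u.

xzyclu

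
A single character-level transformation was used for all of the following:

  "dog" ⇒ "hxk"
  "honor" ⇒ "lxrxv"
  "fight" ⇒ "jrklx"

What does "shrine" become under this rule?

The rule splits by letter class: vowels +9, consonants +4.
On shrine: s(cons)+4=w, h(cons)+4=l, r(cons)+4=v, i(vowel)+9=r, n(cons)+4=r, e(vowel)+9=n.

wlvrrn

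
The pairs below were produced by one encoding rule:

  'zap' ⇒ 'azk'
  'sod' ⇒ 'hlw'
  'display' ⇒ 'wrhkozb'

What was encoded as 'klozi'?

polar

Each pair mirrors across the alphabet (z↔a, a↔z, p↔k): positions sum to 25. Letters are reflected about the middle of the alphabet (position → 25−position): Atbash.
Undoing it on klozi: k↔p, l↔o, o↔l, z↔a, i↔r.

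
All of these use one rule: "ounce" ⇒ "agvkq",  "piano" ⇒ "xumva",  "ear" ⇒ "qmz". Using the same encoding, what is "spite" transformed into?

axubq

The shift depends on letter class: consonant n→v is +8, but vowel o→a is +12. Vowels shift forward by 12 and consonants shift forward by 8.
For spite: s(cons)+8=a, p(cons)+8=x, i(vowel)+12=u, t(cons)+8=b, e(vowel)+12=q.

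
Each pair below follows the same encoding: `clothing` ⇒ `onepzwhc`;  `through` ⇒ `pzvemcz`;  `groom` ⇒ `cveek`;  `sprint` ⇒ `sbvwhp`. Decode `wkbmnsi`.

impulse

c(2)→o(14) and l(11)→n(13) fit y≡23x+20 (mod 26); the inverse of 23 mod 26 is 17. Treating letters as 0–25, the rule is x ↦ 23x + 20 (mod 26).
Decoding wkbmnsi: w(22)→17·(22−20)≡8=i; k(10)→17·(10−20)≡12=m; b(1)→17·(1−20)≡15=p; m(12)→17·(12−20)≡20=u; n(13)→17·(13−20)≡11=l; s(18)→17·(18−20)≡18=s; i(8)→17·(8−20)≡4=e (all mod 26).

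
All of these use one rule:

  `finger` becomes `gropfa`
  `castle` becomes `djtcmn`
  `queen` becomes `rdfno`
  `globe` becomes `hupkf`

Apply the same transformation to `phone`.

Shifts by position in finger: pos 0: f→g (+1), pos 1: i→r (+9), pos 2: n→o (+1), pos 3: g→p (+9) — repeating every 2. A repeating key of period 2 is used — shifts +1, +9 over and over.
On phone: p+1=q, h+9=q, o+1=p, n+9=w, e+1=f.

qqpwf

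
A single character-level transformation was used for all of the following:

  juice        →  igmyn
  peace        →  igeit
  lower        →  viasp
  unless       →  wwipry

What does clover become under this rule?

vizspg

The output letters match the input read backwards, each shifted +4: juice reversed is eciuj. The word is reversed, then every letter is shifted forward by 4.
On clover: reverse → revolc; then shift: r+4=v, e+4=i, v+4=z, o+4=s, l+4=p, c+4=g.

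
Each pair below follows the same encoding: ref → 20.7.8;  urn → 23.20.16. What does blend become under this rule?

r is letter #18 and maps to 20: an offset of 2. Each letter is replaced by its alphabet position (a=1..z=26) + 2.
Applying it to blend: b=2→4, l=12→14, e=5→7, n=14→16, d=4→6.

4.14.7.16.6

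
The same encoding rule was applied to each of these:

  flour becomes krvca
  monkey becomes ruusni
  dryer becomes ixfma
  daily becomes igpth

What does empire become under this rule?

jswqao

In flour: f→k is +5, l→r is +6, o→v is +7, u→c is +8 — the shift increases by 1 each position. Each letter shifts forward by (position + 5), i.e. 5, 6, 7, … — the shift grows by one for each successive letter.
On empire: e+5=j, m+6=s, p+7=w, i+8=q, r+9=a, e+10=o.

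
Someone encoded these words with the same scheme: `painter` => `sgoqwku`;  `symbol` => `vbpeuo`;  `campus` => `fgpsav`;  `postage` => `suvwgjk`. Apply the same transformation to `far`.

igu

Two shifts are in play — +6 for a/e/i/o/u, +3 for every other letter.
On far: f(cons)+3=i, a(vowel)+6=g, r(cons)+3=u.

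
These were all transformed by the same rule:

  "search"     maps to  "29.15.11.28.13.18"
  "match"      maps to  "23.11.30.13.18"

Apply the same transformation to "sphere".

29.26.18.15.28.15

s is letter #19 and maps to 29: an offset of 10. Letters become their 1-based position plus 10 (so a→11, b→12, …).
On sphere: s=19→29, p=16→26, h=8→18, e=5→15, r=18→28, e=5→15.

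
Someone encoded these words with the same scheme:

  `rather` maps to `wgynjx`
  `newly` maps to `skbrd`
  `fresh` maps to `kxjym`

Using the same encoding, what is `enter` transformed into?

jtykw

Shifts by position in rather: pos 0: r→w (+5), pos 1: a→g (+6), pos 2: t→y (+5), pos 3: h→n (+6) — repeating every 2. It's a Vigenère-style cipher with numeric key [5,6]: position i shifts by key[i mod 2].
On enter: e+5=j, n+6=t, t+5=y, e+6=k, r+5=w.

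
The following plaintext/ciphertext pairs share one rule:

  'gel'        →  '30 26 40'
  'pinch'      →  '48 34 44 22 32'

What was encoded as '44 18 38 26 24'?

naked

Each letter becomes 2×(its alphabet position, a=1..z=26) + 16.
Reversing it on 44 18 38 26 24: 44→(44−16)÷2=14=n, 18→(18−16)÷2=1=a, 38→(38−16)÷2=11=k, 26→(26−16)÷2=5=e, 24→(24−16)÷2=4=d.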